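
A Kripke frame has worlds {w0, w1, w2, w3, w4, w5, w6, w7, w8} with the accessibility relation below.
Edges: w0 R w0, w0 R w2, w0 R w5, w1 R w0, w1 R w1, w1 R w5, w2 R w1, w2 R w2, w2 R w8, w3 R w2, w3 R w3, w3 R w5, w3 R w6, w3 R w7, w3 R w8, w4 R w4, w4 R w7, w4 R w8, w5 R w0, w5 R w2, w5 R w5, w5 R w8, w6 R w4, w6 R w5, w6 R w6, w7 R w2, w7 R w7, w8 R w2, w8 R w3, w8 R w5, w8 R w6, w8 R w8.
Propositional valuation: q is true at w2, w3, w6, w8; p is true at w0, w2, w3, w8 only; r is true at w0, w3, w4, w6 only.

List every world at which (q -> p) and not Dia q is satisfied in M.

w1

Let φ = (q -> p) and not Dia q. Evaluate φ at each world:
  w0 (successors {w0, w2, w5}): φ is false.
  w1 (successors {w0, w1, w5}): φ is true.
  w2 (successors {w1, w2, w8}): φ is false.
  w3 (successors {w2, w3, w5, w6, w7, w8}): φ is false.
  w4 (successors {w4, w7, w8}): φ is false.
  w5 (successors {w0, w2, w5, w8}): φ is false.
  w6 (successors {w4, w5, w6}): φ is false.
  w7 (successors {w2, w7}): φ is false.
  w8 (successors {w2, w3, w5, w6, w8}): φ is false.
For instance, at w5:
  At w5: q -> p is true, not Dia q is false, so (q -> p) and not Dia q is false.
    At w5: Dia q is true, so not Dia q is false.
      At w5: Dia q requires q at some successor in {w0, w2, w5, w8}.
        q holds at w2, so Dia q is true at w5.
Satisfying worlds: {w1}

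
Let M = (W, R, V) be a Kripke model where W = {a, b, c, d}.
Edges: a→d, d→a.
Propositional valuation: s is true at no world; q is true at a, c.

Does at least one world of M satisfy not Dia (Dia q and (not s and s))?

Recall that Dia ψ holds at a world iff ψ holds at some accessible world.
Let φ = not Dia (Dia q and (not s and s)). Evaluate φ at each world:
  a (successors {d}): φ is true.
  b (successors ∅): φ is true.
  c (successors ∅): φ is true.
  d (successors {a}): φ is true.
Detail at a (witness):
  At a: Dia (Dia q and (not s and s)) is false, so not Dia (Dia q and (not s and s)) is true.
    At a: Dia (Dia q and (not s and s)) requires Dia q and (not s and s) at some successor in {d}.
      At d: Dia q and (not s and s) is false.
    So Dia (Dia q and (not s and s)) is false at a.

Yes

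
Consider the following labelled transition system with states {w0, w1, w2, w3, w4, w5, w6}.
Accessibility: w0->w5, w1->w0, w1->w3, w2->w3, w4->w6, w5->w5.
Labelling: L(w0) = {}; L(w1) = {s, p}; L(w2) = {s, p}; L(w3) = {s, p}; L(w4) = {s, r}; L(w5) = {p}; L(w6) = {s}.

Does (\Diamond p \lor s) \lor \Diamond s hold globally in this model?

Yes

Let φ = (\Diamond p \lor s) \lor \Diamond s. Evaluate φ at each world:
  w0 (successors {w5}): φ is true.
  w1 (successors {w0, w3}): φ is true.
  w2 (successors {w3}): φ is true.
  w3 (successors ∅): φ is true.
  w4 (successors {w6}): φ is true.
  w5 (successors {w5}): φ is true.
  w6 (successors ∅): φ is true.
For instance, at w2:
  At w2: \Diamond p \lor s is true, \Diamond s is true, so (\Diamond p \lor s) \lor \Diamond s is true.
    At w2: \Diamond p is true, s is true, so \Diamond p \lor s is true.
      At w2: \Diamond p requires p at some successor in {w3}.
        p holds at w3, so \Diamond p is true at w2.
    At w2: \Diamond s requires s at some successor in {w3}.
      s holds at w3, so \Diamond s is true at w2.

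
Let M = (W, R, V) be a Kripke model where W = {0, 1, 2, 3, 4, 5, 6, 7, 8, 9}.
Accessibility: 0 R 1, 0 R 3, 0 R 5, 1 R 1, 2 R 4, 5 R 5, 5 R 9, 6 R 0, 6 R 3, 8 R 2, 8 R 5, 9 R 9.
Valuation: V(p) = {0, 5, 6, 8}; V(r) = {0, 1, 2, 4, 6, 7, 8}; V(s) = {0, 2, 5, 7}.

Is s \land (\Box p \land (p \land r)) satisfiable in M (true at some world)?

Recall that \Box ψ holds at a world iff ψ holds at every accessible world, and \Diamond ψ holds iff ψ holds at some accessible world.
Let φ = s \land (\Box p \land (p \land r)). Evaluate φ at each world:
  0 (successors {1, 3, 5}): φ is false.
  1 (successors {1}): φ is false.
  2 (successors {4}): φ is false.
  3 (successors ∅): φ is false.
  4 (successors ∅): φ is false.
  5 (successors {5, 9}): φ is false.
  6 (successors {0, 3}): φ is false.
  7 (successors ∅): φ is false.
  8 (successors {2, 5}): φ is false.
  9 (successors {9}): φ is false.
For instance, at 1:
  At 1: s is false, \Box p \land (p \land r) is false, so s \land (\Box p \land (p \land r)) is false.
    At 1: \Box p is false, p \land r is false, so \Box p \land (p \land r) is false.
      At 1: \Box p requires p at every successor {1}.
        p fails at 1, so \Box p is false at 1.

No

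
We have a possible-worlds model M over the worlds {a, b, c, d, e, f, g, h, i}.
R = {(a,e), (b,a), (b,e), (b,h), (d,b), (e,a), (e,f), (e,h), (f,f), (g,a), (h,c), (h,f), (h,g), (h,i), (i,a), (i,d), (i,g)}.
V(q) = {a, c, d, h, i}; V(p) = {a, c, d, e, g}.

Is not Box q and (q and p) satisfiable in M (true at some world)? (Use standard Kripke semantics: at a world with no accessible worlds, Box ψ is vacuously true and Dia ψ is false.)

Let φ = not Box q and (q and p). Evaluate φ at each world:
  a (successors {e}): φ is true.
  b (successors {a, e, h}): φ is false.
  c (successors ∅): φ is false.
  d (successors {b}): φ is true.
  e (successors {a, f, h}): φ is false.
  f (successors {f}): φ is false.
  g (successors {a}): φ is false.
  h (successors {c, f, g, i}): φ is false.
  i (successors {a, d, g}): φ is false.
Detail at a (witness):
  At a: not Box q is true, q and p is true, so not Box q and (q and p) is true.
    At a: Box q is false, so not Box q is true.
      At a: Box q requires q at every successor {e}.
        q fails at e, so Box q is false at a.

Yes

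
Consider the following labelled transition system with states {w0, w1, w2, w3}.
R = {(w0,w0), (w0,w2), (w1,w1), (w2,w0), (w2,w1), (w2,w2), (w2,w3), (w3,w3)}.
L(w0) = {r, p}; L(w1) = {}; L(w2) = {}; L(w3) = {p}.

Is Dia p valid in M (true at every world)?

No

Let φ = Dia p. Evaluate φ at each world:
  w0 (successors {w0, w2}): φ is true.
  w1 (successors {w1}): φ is false.
  w2 (successors {w0, w1, w2, w3}): φ is true.
  w3 (successors {w3}): φ is true.
Detail at w1 (counterexample):
  At w1: Dia p requires p at some successor in {w1}.
    At w1: p is false.
  So Dia p is false at w1.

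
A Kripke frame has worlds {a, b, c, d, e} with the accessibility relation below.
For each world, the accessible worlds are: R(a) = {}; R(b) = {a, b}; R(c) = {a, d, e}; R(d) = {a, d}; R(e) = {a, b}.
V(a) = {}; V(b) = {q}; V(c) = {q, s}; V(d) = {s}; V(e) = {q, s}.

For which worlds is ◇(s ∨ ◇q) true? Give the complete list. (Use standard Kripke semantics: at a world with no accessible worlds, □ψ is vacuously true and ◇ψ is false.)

b, c, d, e

Recall that ◇ψ holds at a world iff ψ holds at some accessible world.
Let φ = ◇(s ∨ ◇q). Evaluate φ at each world:
  a (successors ∅): φ is false.
  b (successors {a, b}): φ is true.
  c (successors {a, d, e}): φ is true.
  d (successors {a, d}): φ is true.
  e (successors {a, b}): φ is true.
For instance, at b:
  At b: ◇(s ∨ ◇q) requires s ∨ ◇q at some successor in {a, b}.
    s ∨ ◇q holds at b, so ◇(s ∨ ◇q) is true at b.
      At b: s is false, ◇q is true, so s ∨ ◇q is true.
Satisfying worlds: {b, c, d, e}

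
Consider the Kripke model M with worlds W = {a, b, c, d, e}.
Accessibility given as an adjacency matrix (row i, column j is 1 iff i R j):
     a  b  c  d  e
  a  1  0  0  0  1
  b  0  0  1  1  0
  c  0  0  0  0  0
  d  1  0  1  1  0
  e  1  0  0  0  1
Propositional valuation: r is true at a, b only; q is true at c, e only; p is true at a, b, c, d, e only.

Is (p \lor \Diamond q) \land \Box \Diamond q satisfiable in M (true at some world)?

Yes

Let φ = (p \lor \Diamond q) \land \Box \Diamond q. Evaluate φ at each world:
  a (successors {a, e}): φ is true.
  b (successors {c, d}): φ is false.
  c (successors ∅): φ is true.
  d (successors {a, c, d}): φ is false.
  e (successors {a, e}): φ is true.
Detail at a (witness):
  At a: p \lor \Diamond q is true, \Box \Diamond q is true, so (p \lor \Diamond q) \land \Box \Diamond q is true.
    At a: p is true, \Diamond q is true, so p \lor \Diamond q is true.
      At a: \Diamond q requires q at some successor in {a, e}.
        q holds at e, so \Diamond q is true at a.
    At a: \Box \Diamond q requires \Diamond q at every successor {a, e}.
      At a: \Diamond q is true.
      At e: \Diamond q is true.
    So \Box \Diamond q is true at a.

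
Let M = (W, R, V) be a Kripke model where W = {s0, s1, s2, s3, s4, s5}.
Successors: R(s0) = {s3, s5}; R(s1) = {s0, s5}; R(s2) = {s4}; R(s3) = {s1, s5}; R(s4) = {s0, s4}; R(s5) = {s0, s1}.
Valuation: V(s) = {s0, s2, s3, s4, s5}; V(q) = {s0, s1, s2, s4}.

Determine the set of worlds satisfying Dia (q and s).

Recall that Dia ψ holds at a world iff ψ holds at some accessible world.
Let φ = Dia (q and s). Evaluate φ at each world:
  s0 (successors {s3, s5}): φ is false.
  s1 (successors {s0, s5}): φ is true.
  s2 (successors {s4}): φ is true.
  s3 (successors {s1, s5}): φ is false.
  s4 (successors {s0, s4}): φ is true.
  s5 (successors {s0, s1}): φ is true.
For instance, at s1:
  At s1: Dia (q and s) requires q and s at some successor in {s0, s5}.
    q and s holds at s0, so Dia (q and s) is true at s1.
Satisfying worlds: {s1, s2, s4, s5}

s1, s2, s4, s5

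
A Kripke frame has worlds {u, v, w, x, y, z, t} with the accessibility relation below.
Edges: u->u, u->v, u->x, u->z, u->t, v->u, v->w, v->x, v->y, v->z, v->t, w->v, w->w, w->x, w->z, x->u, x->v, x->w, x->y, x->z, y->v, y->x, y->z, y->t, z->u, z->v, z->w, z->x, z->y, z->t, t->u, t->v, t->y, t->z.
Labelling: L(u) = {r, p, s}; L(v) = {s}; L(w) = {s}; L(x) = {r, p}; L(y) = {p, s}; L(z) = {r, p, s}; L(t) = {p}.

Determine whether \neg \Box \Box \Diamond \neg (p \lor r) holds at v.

No

At v: \Box \Box \Diamond \neg (p \lor r) is true, so \neg \Box \Box \Diamond \neg (p \lor r) is false.
  At v: \Box \Box \Diamond \neg (p \lor r) requires \Box \Diamond \neg (p \lor r) at every successor {u, w, x, y, z, t}.
    At u: \Box \Diamond \neg (p \lor r) is true.
    At w: \Box \Diamond \neg (p \lor r) is true.
    At x: \Box \Diamond \neg (p \lor r) is true.
    At y: \Box \Diamond \neg (p \lor r) is true.
    At z: \Box \Diamond \neg (p \lor r) is true.
    At t: \Box \Diamond \neg (p \lor r) is true.
  So \Box \Box \Diamond \neg (p \lor r) is true at v.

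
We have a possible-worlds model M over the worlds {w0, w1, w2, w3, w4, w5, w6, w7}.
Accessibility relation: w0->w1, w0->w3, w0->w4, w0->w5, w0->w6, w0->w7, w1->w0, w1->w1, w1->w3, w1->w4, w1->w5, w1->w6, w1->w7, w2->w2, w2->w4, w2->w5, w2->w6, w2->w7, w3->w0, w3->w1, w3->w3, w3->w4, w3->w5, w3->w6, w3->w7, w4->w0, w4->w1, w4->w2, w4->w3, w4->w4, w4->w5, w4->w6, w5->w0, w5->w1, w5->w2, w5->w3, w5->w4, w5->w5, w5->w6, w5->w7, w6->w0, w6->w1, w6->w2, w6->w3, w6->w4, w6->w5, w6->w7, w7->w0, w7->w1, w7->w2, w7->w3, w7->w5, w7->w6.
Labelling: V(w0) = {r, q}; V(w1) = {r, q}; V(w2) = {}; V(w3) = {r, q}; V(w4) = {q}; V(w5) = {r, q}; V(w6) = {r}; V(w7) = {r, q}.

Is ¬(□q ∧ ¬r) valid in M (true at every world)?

Yes

Let φ = ¬(□q ∧ ¬r). Evaluate φ at each world:
  w0 (successors {w1, w3, w4, w5, w6, w7}): φ is true.
  w1 (successors {w0, w1, w3, w4, w5, w6, w7}): φ is true.
  w2 (successors {w2, w4, w5, w6, w7}): φ is true.
  w3 (successors {w0, w1, w3, w4, w5, w6, w7}): φ is true.
  w4 (successors {w0, w1, w2, w3, w4, w5, w6}): φ is true.
  w5 (successors {w0, w1, w2, w3, w4, w5, w6, w7}): φ is true.
  w6 (successors {w0, w1, w2, w3, w4, w5, w7}): φ is true.
  w7 (successors {w0, w1, w2, w3, w5, w6}): φ is true.
For instance, at w4:
  At w4: □q ∧ ¬r is false, so ¬(□q ∧ ¬r) is true.
    At w4: □q is false, ¬r is true, so □q ∧ ¬r is false.
      At w4: □q requires q at every successor {w0, w1, w2, w3, w4, w5, w6}.
        q fails at w2, so □q is false at w4.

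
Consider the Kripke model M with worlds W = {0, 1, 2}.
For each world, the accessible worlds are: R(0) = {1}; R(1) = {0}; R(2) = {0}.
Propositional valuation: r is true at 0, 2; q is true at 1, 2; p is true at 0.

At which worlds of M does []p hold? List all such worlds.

1, 2

Let φ = []p. Evaluate φ at each world:
  0 (successors {1}): φ is false.
  1 (successors {0}): φ is true.
  2 (successors {0}): φ is true.
For instance, at 1:
  At 1: []p requires p at every successor {0}.
    At 0: p is true.
  So []p is true at 1.
Satisfying worlds: {1, 2}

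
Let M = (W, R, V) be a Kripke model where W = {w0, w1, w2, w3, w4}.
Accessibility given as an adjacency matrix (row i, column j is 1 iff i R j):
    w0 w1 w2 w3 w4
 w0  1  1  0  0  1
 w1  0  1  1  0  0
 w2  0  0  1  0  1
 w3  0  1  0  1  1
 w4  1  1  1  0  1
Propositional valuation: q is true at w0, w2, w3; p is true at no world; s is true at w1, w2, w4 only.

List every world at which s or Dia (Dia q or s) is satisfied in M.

Let φ = s or Dia (Dia q or s). Evaluate φ at each world:
  w0 (successors {w0, w1, w4}): φ is true.
  w1 (successors {w1, w2}): φ is true.
  w2 (successors {w2, w4}): φ is true.
  w3 (successors {w1, w3, w4}): φ is true.
  w4 (successors {w0, w1, w2, w4}): φ is true.
For instance, at w1:
  At w1: s is true, Dia (Dia q or s) is true, so s or Dia (Dia q or s) is true.
    At w1: Dia (Dia q or s) requires Dia q or s at some successor in {w1, w2}.
      Dia q or s holds at w1, so Dia (Dia q or s) is true at w1.
Satisfying worlds: {w0, w1, w2, w3, w4}

w0, w1, w2, w3, w4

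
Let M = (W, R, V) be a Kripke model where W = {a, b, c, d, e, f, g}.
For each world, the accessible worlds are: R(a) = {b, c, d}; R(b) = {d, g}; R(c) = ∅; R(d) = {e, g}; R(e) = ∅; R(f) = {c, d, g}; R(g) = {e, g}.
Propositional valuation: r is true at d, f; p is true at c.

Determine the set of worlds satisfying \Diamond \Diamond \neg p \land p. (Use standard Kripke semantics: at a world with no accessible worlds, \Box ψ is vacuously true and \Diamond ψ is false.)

Let φ = \Diamond \Diamond \neg p \land p. Evaluate φ at each world:
  a (successors {b, c, d}): φ is false.
  b (successors {d, g}): φ is false.
  c (successors ∅): φ is false.
  d (successors {e, g}): φ is false.
  e (successors ∅): φ is false.
  f (successors {c, d, g}): φ is false.
  g (successors {e, g}): φ is false.
For instance, at g:
  At g: \Diamond \Diamond \neg p is true, p is false, so \Diamond \Diamond \neg p \land p is false.
    At g: \Diamond \Diamond \neg p requires \Diamond \neg p at some successor in {e, g}.
      \Diamond \neg p holds at g, so \Diamond \Diamond \neg p is true at g.
Satisfying worlds: none.

none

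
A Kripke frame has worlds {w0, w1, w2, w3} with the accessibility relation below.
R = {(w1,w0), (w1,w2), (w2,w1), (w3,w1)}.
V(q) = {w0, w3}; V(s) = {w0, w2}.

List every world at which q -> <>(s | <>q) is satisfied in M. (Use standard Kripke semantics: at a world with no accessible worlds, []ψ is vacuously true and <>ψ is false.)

Let φ = q -> <>(s | <>q). Evaluate φ at each world:
  w0 (successors ∅): φ is false.
  w1 (successors {w0, w2}): φ is true.
  w2 (successors {w1}): φ is true.
  w3 (successors {w1}): φ is true.
For instance, at w2:
  At w2: q is false, <>(s | <>q) is true, so q -> <>(s | <>q) is true.
    At w2: <>(s | <>q) requires s | <>q at some successor in {w1}.
      s | <>q holds at w1, so <>(s | <>q) is true at w2.
Satisfying worlds: {w1, w2, w3}

w1, w2, w3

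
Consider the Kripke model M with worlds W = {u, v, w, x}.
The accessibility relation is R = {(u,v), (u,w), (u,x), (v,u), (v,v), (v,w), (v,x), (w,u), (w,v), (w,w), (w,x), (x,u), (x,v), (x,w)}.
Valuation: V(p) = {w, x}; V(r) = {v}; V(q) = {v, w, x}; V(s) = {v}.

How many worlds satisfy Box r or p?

Recall that Box ψ holds at a world iff ψ holds at every accessible world, and Dia ψ holds iff ψ holds at some accessible world.
Let φ = Box r or p. Evaluate φ at each world:
  u (successors {v, w, x}): φ is false.
  v (successors {u, v, w, x}): φ is false.
  w (successors {u, v, w, x}): φ is true.
  x (successors {u, v, w}): φ is true.
For instance, at w:
  At w: Box r is false, p is true, so Box r or p is true.
    At w: Box r requires r at every successor {u, v, w, x}.
      r fails at u, so Box r is false at w.
Satisfying worlds: {w, x}

2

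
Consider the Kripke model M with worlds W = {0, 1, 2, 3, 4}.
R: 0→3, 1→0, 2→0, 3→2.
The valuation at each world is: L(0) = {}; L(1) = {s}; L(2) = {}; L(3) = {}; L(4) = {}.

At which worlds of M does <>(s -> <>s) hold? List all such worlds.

0, 1, 2, 3

Let φ = <>(s -> <>s). Evaluate φ at each world:
  0 (successors {3}): φ is true.
  1 (successors {0}): φ is true.
  2 (successors {0}): φ is true.
  3 (successors {2}): φ is true.
  4 (successors ∅): φ is false.
For instance, at 1:
  At 1: <>(s -> <>s) requires s -> <>s at some successor in {0}.
    s -> <>s holds at 0, so <>(s -> <>s) is true at 1.
      At 0: s is false, <>s is false, so s -> <>s is true.
Satisfying worlds: {0, 1, 2, 3}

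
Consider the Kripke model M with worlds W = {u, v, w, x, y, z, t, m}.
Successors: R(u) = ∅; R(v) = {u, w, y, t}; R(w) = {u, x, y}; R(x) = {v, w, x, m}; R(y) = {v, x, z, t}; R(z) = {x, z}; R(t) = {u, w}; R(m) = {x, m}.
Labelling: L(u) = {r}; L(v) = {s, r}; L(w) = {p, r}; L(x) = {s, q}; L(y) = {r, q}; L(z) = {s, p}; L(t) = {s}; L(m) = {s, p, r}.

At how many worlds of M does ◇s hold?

Let φ = ◇s. Evaluate φ at each world:
  u (successors ∅): φ is false.
  v (successors {u, w, y, t}): φ is true.
  w (successors {u, x, y}): φ is true.
  x (successors {v, w, x, m}): φ is true.
  y (successors {v, x, z, t}): φ is true.
  z (successors {x, z}): φ is true.
  t (successors {u, w}): φ is false.
  m (successors {x, m}): φ is true.
For instance, at w:
  At w: ◇s requires s at some successor in {u, x, y}.
    s holds at x, so ◇s is true at w.
Satisfying worlds: {v, w, x, y, z, m}

6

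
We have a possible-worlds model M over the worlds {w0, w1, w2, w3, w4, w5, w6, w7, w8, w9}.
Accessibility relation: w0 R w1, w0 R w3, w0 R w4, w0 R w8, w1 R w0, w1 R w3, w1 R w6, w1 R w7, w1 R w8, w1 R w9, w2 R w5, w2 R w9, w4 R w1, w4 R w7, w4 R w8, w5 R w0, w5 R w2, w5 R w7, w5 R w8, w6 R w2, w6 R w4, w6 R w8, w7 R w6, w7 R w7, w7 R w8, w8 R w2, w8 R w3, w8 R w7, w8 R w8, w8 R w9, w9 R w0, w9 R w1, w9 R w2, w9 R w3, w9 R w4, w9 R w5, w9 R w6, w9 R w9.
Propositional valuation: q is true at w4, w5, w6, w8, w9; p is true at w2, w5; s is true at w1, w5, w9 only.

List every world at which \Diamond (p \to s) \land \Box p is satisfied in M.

none

Let φ = \Diamond (p \to s) \land \Box p. Evaluate φ at each world:
  w0 (successors {w1, w3, w4, w8}): φ is false.
  w1 (successors {w0, w3, w6, w7, w8, w9}): φ is false.
  w2 (successors {w5, w9}): φ is false.
  w3 (successors ∅): φ is false.
  w4 (successors {w1, w7, w8}): φ is false.
  w5 (successors {w0, w2, w7, w8}): φ is false.
  w6 (successors {w2, w4, w8}): φ is false.
  w7 (successors {w6, w7, w8}): φ is false.
  w8 (successors {w2, w3, w7, w8, w9}): φ is false.
  w9 (successors {w0, w1, w2, w3, w4, w5, w6, w9}): φ is false.
For instance, at w6:
  At w6: \Diamond (p \to s) is true, \Box p is false, so \Diamond (p \to s) \land \Box p is false.
    At w6: \Diamond (p \to s) requires p \to s at some successor in {w2, w4, w8}.
      p \to s holds at w4, so \Diamond (p \to s) is true at w6.
    At w6: \Box p requires p at every successor {w2, w4, w8}.
      p fails at w4, so \Box p is false at w6.
Satisfying worlds: none.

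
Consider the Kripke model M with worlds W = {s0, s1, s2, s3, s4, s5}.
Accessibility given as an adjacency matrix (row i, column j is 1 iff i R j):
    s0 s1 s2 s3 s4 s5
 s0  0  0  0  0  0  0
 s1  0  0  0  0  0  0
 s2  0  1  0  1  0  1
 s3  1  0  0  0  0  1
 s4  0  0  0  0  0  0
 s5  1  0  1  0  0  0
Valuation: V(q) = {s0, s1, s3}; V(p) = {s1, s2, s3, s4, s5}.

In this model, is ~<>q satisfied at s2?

At s2: <>q is true, so ~<>q is false.
  At s2: <>q requires q at some successor in {s1, s3, s5}.
    q holds at s1, so <>q is true at s2.

No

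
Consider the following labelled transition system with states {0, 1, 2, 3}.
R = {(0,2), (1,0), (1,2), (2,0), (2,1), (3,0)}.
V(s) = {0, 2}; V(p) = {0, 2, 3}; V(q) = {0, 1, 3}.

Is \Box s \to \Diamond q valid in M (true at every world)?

Let φ = \Box s \to \Diamond q. Evaluate φ at each world:
  0 (successors {2}): φ is false.
  1 (successors {0, 2}): φ is true.
  2 (successors {0, 1}): φ is true.
  3 (successors {0}): φ is true.
Detail at 0 (counterexample):
  At 0: \Box s is true, \Diamond q is false, so \Box s \to \Diamond q is false.
    At 0: \Box s requires s at every successor {2}.
      At 2: s is true.
    So \Box s is true at 0.
    At 0: \Diamond q requires q at some successor in {2}.
      At 2: q is false.
    So \Diamond q is false at 0.

No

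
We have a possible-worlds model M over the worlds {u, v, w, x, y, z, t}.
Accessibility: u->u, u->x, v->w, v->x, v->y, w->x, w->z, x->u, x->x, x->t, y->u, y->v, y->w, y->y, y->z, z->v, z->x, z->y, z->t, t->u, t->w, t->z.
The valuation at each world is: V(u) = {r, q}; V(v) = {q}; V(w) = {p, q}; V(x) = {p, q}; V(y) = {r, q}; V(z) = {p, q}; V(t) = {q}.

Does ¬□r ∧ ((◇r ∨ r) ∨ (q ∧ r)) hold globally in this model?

No

Recall that □ψ holds at a world iff ψ holds at every accessible world, and ◇ψ holds iff ψ holds at some accessible world.
Let φ = ¬□r ∧ ((◇r ∨ r) ∨ (q ∧ r)). Evaluate φ at each world:
  u (successors {u, x}): φ is true.
  v (successors {w, x, y}): φ is true.
  w (successors {x, z}): φ is false.
  x (successors {u, x, t}): φ is true.
  y (successors {u, v, w, y, z}): φ is true.
  z (successors {v, x, y, t}): φ is true.
  t (successors {u, w, z}): φ is true.
Detail at w (counterexample):
  At w: ¬□r is true, (◇r ∨ r) ∨ (q ∧ r) is false, so ¬□r ∧ ((◇r ∨ r) ∨ (q ∧ r)) is false.
    At w: □r is false, so ¬□r is true.
      At w: □r requires r at every successor {x, z}.
        r fails at x, so □r is false at w.
    At w: ◇r ∨ r is false, q ∧ r is false, so (◇r ∨ r) ∨ (q ∧ r) is false.
      At w: ◇r is false, r is false, so ◇r ∨ r is false.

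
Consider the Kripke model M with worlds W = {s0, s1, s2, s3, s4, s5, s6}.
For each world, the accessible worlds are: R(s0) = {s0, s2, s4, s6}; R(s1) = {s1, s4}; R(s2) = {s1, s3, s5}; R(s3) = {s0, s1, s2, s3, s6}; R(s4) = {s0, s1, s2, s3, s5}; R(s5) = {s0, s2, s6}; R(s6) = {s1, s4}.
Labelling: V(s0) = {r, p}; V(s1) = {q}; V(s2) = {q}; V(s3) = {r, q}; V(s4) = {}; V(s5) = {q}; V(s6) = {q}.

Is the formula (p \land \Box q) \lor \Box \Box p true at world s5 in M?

Recall that \Box ψ holds at a world iff ψ holds at every accessible world, and \Diamond ψ holds iff ψ holds at some accessible world.
At s5: p \land \Box q is false, \Box \Box p is false, so (p \land \Box q) \lor \Box \Box p is false.
  At s5: p is false, \Box q is false, so p \land \Box q is false.
    At s5: \Box q requires q at every successor {s0, s2, s6}.
      q fails at s0, so \Box q is false at s5.
  At s5: \Box \Box p requires \Box p at every successor {s0, s2, s6}.
    \Box p fails at s0, so \Box \Box p is false at s5.
      At s0: \Box p requires p at every successor {s0, s2, s4, s6}.
        p fails at s2, so \Box p is false at s0.

No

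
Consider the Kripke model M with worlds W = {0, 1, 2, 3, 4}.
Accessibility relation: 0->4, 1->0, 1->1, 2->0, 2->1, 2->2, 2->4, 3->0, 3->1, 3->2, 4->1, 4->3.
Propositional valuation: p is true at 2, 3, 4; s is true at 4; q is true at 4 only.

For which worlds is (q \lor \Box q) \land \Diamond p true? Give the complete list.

0, 4

Let φ = (q \lor \Box q) \land \Diamond p. Evaluate φ at each world:
  0 (successors {4}): φ is true.
  1 (successors {0, 1}): φ is false.
  2 (successors {0, 1, 2, 4}): φ is false.
  3 (successors {0, 1, 2}): φ is false.
  4 (successors {1, 3}): φ is true.
For instance, at 1:
  At 1: q \lor \Box q is false, \Diamond p is false, so (q \lor \Box q) \land \Diamond p is false.
    At 1: q is false, \Box q is false, so q \lor \Box q is false.
      At 1: \Box q requires q at every successor {0, 1}.
        q fails at 0, so \Box q is false at 1.
    At 1: \Diamond p requires p at some successor in {0, 1}.
      At 0: p is false.
      At 1: p is false.
    So \Diamond p is false at 1.
Satisfying worlds: {0, 4}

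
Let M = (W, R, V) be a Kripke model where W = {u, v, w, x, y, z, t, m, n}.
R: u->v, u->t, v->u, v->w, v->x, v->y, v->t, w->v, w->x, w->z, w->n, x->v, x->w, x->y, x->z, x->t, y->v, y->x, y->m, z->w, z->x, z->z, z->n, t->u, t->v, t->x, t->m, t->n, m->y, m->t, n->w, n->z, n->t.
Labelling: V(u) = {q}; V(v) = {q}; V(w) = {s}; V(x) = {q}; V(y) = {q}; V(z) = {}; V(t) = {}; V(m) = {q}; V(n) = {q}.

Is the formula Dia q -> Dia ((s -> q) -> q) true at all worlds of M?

Yes

Recall that Dia ψ holds at a world iff ψ holds at some accessible world.
Let φ = Dia q -> Dia ((s -> q) -> q). Evaluate φ at each world:
  u (successors {v, t}): φ is true.
  v (successors {u, w, x, y, t}): φ is true.
  w (successors {v, x, z, n}): φ is true.
  x (successors {v, w, y, z, t}): φ is true.
  y (successors {v, x, m}): φ is true.
  z (successors {w, x, z, n}): φ is true.
  t (successors {u, v, x, m, n}): φ is true.
  m (successors {y, t}): φ is true.
  n (successors {w, z, t}): φ is true.
For instance, at u:
  At u: Dia q is true, Dia ((s -> q) -> q) is true, so Dia q -> Dia ((s -> q) -> q) is true.
    At u: Dia q requires q at some successor in {v, t}.
      q holds at v, so Dia q is true at u.
    At u: Dia ((s -> q) -> q) requires (s -> q) -> q at some successor in {v, t}.
      (s -> q) -> q holds at v, so Dia ((s -> q) -> q) is true at u.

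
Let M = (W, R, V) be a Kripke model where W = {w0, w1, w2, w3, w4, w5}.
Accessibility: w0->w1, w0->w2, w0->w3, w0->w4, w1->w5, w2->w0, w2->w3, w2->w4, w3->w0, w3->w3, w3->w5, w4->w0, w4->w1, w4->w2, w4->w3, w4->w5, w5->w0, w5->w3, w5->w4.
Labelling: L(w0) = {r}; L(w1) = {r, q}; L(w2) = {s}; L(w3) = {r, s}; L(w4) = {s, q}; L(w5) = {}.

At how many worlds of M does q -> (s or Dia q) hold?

Let φ = q -> (s or Dia q). Evaluate φ at each world:
  w0 (successors {w1, w2, w3, w4}): φ is true.
  w1 (successors {w5}): φ is false.
  w2 (successors {w0, w3, w4}): φ is true.
  w3 (successors {w0, w3, w5}): φ is true.
  w4 (successors {w0, w1, w2, w3, w5}): φ is true.
  w5 (successors {w0, w3, w4}): φ is true.
For instance, at w1:
  At w1: q is true, s or Dia q is false, so q -> (s or Dia q) is false.
    At w1: s is false, Dia q is false, so s or Dia q is false.
      At w1: Dia q requires q at some successor in {w5}.
        At w5: q is false.
      So Dia q is false at w1.
Satisfying worlds: {w0, w2, w3, w4, w5}

5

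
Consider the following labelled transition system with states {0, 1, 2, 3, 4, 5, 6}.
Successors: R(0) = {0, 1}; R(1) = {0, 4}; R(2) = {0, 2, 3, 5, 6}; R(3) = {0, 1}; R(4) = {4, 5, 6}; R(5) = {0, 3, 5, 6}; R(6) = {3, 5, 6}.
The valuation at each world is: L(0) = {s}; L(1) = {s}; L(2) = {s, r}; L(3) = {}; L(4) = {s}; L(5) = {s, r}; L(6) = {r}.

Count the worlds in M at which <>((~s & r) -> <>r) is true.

7

Recall that <>ψ holds at a world iff ψ holds at some accessible world.
Let φ = <>((~s & r) -> <>r). Evaluate φ at each world:
  0 (successors {0, 1}): φ is true.
  1 (successors {0, 4}): φ is true.
  2 (successors {0, 2, 3, 5, 6}): φ is true.
  3 (successors {0, 1}): φ is true.
  4 (successors {4, 5, 6}): φ is true.
  5 (successors {0, 3, 5, 6}): φ is true.
  6 (successors {3, 5, 6}): φ is true.
For instance, at 1:
  At 1: <>((~s & r) -> <>r) requires (~s & r) -> <>r at some successor in {0, 4}.
    (~s & r) -> <>r holds at 0, so <>((~s & r) -> <>r) is true at 1.
      At 0: ~s & r is false, <>r is false, so (~s & r) -> <>r is true.
Satisfying worlds: {0, 1, 2, 3, 4, 5, 6}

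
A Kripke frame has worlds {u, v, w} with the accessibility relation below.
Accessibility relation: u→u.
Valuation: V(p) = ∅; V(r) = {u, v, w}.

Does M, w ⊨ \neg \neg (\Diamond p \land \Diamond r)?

Recall that \Diamond ψ holds at a world iff ψ holds at some accessible world.
At w: \neg (\Diamond p \land \Diamond r) is true, so \neg \neg (\Diamond p \land \Diamond r) is false.
  At w: \Diamond p \land \Diamond r is false, so \neg (\Diamond p \land \Diamond r) is true.
    At w: \Diamond p is false, \Diamond r is false, so \Diamond p \land \Diamond r is false.
      At w: no accessible worlds, so \Diamond p is false.
      At w: no accessible worlds, so \Diamond r is false.

No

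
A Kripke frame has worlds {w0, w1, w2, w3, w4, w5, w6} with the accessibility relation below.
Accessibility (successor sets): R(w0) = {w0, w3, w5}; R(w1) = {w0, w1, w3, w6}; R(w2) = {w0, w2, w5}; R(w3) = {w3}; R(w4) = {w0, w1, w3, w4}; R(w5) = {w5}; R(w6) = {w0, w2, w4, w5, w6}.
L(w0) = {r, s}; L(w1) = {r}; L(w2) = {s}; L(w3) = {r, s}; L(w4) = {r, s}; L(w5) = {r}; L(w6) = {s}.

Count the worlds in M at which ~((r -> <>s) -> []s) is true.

5

Recall that []ψ holds at a world iff ψ holds at every accessible world, and <>ψ holds iff ψ holds at some accessible world.
Let φ = ~((r -> <>s) -> []s). Evaluate φ at each world:
  w0 (successors {w0, w3, w5}): φ is true.
  w1 (successors {w0, w1, w3, w6}): φ is true.
  w2 (successors {w0, w2, w5}): φ is true.
  w3 (successors {w3}): φ is false.
  w4 (successors {w0, w1, w3, w4}): φ is true.
  w5 (successors {w5}): φ is false.
  w6 (successors {w0, w2, w4, w5, w6}): φ is true.
For instance, at w0:
  At w0: (r -> <>s) -> []s is false, so ~((r -> <>s) -> []s) is true.
    At w0: r -> <>s is true, []s is false, so (r -> <>s) -> []s is false.
      At w0: r is true, <>s is true, so r -> <>s is true.
      At w0: []s requires s at every successor {w0, w3, w5}.
        s fails at w5, so []s is false at w0.
Satisfying worlds: {w0, w1, w2, w4, w6}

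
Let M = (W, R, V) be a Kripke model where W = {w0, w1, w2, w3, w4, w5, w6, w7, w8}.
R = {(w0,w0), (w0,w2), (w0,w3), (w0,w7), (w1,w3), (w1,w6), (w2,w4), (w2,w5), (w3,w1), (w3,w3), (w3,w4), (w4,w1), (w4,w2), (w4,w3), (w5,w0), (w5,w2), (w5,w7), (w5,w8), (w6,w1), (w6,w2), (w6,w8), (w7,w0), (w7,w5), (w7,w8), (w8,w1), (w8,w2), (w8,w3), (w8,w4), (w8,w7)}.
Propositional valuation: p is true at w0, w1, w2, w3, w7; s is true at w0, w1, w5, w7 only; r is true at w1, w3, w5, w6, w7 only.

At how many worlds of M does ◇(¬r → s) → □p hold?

2

Let φ = ◇(¬r → s) → □p. Evaluate φ at each world:
  w0 (successors {w0, w2, w3, w7}): φ is true.
  w1 (successors {w3, w6}): φ is false.
  w2 (successors {w4, w5}): φ is false.
  w3 (successors {w1, w3, w4}): φ is false.
  w4 (successors {w1, w2, w3}): φ is true.
  w5 (successors {w0, w2, w7, w8}): φ is false.
  w6 (successors {w1, w2, w8}): φ is false.
  w7 (successors {w0, w5, w8}): φ is false.
  w8 (successors {w1, w2, w3, w4, w7}): φ is false.
For instance, at w0:
  At w0: ◇(¬r → s) is true, □p is true, so ◇(¬r → s) → □p is true.
    At w0: ◇(¬r → s) requires ¬r → s at some successor in {w0, w2, w3, w7}.
      ¬r → s holds at w0, so ◇(¬r → s) is true at w0.
    At w0: □p requires p at every successor {w0, w2, w3, w7}.
      At w0: p is true.
      At w2: p is true.
      At w3: p is true.
      At w7: p is true.
    So □p is true at w0.
Satisfying worlds: {w0, w4}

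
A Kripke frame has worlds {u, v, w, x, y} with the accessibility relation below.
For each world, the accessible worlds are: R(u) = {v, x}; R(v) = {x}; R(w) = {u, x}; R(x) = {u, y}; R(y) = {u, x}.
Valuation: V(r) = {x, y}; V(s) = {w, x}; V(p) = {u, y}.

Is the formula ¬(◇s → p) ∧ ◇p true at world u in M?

At u: ¬(◇s → p) is false, ◇p is false, so ¬(◇s → p) ∧ ◇p is false.
  At u: ◇s → p is true, so ¬(◇s → p) is false.
    At u: ◇s is true, p is true, so ◇s → p is true.
      At u: ◇s requires s at some successor in {v, x}.
        s holds at x, so ◇s is true at u.
  At u: ◇p requires p at some successor in {v, x}.
    At v: p is false.
    At x: p is false.
  So ◇p is false at u.

No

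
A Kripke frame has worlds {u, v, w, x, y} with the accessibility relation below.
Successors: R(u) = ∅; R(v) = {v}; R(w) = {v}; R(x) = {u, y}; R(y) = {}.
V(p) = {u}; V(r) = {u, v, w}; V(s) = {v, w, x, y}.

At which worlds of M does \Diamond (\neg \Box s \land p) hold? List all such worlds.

Let φ = \Diamond (\neg \Box s \land p). Evaluate φ at each world:
  u (successors ∅): φ is false.
  v (successors {v}): φ is false.
  w (successors {v}): φ is false.
  x (successors {u, y}): φ is false.
  y (successors ∅): φ is false.
For instance, at v:
  At v: \Diamond (\neg \Box s \land p) requires \neg \Box s \land p at some successor in {v}.
    At v: \neg \Box s \land p is false.
  So \Diamond (\neg \Box s \land p) is false at v.
Satisfying worlds: none.

none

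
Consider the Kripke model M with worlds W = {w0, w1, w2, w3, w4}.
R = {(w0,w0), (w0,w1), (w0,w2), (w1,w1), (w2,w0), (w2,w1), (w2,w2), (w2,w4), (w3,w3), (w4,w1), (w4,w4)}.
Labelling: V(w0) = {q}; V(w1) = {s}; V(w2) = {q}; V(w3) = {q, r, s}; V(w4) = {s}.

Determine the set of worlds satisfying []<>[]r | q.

w0, w2, w3

Let φ = []<>[]r | q. Evaluate φ at each world:
  w0 (successors {w0, w1, w2}): φ is true.
  w1 (successors {w1}): φ is false.
  w2 (successors {w0, w1, w2, w4}): φ is true.
  w3 (successors {w3}): φ is true.
  w4 (successors {w1, w4}): φ is false.
For instance, at w2:
  At w2: []<>[]r is false, q is true, so []<>[]r | q is true.
    At w2: []<>[]r requires <>[]r at every successor {w0, w1, w2, w4}.
      <>[]r fails at w0, so []<>[]r is false at w2.
Satisfying worlds: {w0, w2, w3}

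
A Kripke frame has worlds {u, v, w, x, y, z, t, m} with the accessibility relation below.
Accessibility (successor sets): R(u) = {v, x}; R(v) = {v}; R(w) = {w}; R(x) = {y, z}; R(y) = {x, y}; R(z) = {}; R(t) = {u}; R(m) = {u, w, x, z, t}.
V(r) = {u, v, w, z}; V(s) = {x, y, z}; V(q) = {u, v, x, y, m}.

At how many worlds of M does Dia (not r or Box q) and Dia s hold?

Recall that Box ψ holds at a world iff ψ holds at every accessible world, and Dia ψ holds iff ψ holds at some accessible world.
Let φ = Dia (not r or Box q) and Dia s. Evaluate φ at each world:
  u (successors {v, x}): φ is true.
  v (successors {v}): φ is false.
  w (successors {w}): φ is false.
  x (successors {y, z}): φ is true.
  y (successors {x, y}): φ is true.
  z (successors ∅): φ is false.
  t (successors {u}): φ is false.
  m (successors {u, w, x, z, t}): φ is true.
For instance, at x:
  At x: Dia (not r or Box q) is true, Dia s is true, so Dia (not r or Box q) and Dia s is true.
    At x: Dia (not r or Box q) requires not r or Box q at some successor in {y, z}.
      not r or Box q holds at y, so Dia (not r or Box q) is true at x.
    At x: Dia s requires s at some successor in {y, z}.
      s holds at y, so Dia s is true at x.
Satisfying worlds: {u, x, y, m}

4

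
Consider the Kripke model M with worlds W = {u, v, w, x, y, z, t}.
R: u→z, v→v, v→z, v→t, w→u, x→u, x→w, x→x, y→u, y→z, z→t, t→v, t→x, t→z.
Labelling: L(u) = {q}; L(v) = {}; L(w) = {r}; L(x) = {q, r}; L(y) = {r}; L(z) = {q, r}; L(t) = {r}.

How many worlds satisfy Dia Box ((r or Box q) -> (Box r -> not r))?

Let φ = Dia Box ((r or Box q) -> (Box r -> not r)). Evaluate φ at each world:
  u (successors {z}): φ is true.
  v (successors {v, z, t}): φ is true.
  w (successors {u}): φ is false.
  x (successors {u, w, x}): φ is true.
  y (successors {u, z}): φ is true.
  z (successors {t}): φ is false.
  t (successors {v, x, z}): φ is true.
For instance, at x:
  At x: Dia Box ((r or Box q) -> (Box r -> not r)) requires Box ((r or Box q) -> (Box r -> not r)) at some successor in {u, w, x}.
    Box ((r or Box q) -> (Box r -> not r)) holds at w, so Dia Box ((r or Box q) -> (Box r -> not r)) is true at x.
      At w: Box ((r or Box q) -> (Box r -> not r)) requires (r or Box q) -> (Box r -> not r) at every successor {u}.
        At u: (r or Box q) -> (Box r -> not r) is true.
      So Box ((r or Box q) -> (Box r -> not r)) is true at w.
Satisfying worlds: {u, v, x, y, t}

5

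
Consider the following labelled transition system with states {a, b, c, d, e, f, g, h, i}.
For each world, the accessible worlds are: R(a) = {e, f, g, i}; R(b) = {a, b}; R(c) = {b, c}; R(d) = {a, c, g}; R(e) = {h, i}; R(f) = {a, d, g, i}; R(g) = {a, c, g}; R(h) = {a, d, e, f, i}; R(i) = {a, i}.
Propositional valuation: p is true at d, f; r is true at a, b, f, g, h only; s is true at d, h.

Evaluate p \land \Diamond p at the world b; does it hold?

At b: p is false, \Diamond p is false, so p \land \Diamond p is false.
  At b: \Diamond p requires p at some successor in {a, b}.
    At a: p is false.
    At b: p is false.
  So \Diamond p is false at b.

No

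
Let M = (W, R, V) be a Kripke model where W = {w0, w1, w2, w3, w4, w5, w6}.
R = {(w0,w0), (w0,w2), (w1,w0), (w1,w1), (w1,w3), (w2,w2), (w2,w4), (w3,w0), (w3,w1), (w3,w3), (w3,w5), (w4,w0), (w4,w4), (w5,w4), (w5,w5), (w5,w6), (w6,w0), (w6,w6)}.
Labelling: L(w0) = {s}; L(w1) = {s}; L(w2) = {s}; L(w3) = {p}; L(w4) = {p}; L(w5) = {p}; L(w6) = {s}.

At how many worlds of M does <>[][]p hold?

Let φ = <>[][]p. Evaluate φ at each world:
  w0 (successors {w0, w2}): φ is false.
  w1 (successors {w0, w1, w3}): φ is false.
  w2 (successors {w2, w4}): φ is false.
  w3 (successors {w0, w1, w3, w5}): φ is false.
  w4 (successors {w0, w4}): φ is false.
  w5 (successors {w4, w5, w6}): φ is false.
  w6 (successors {w0, w6}): φ is false.
For instance, at w5:
  At w5: <>[][]p requires [][]p at some successor in {w4, w5, w6}.
    At w4: [][]p is false.
    At w5: [][]p is false.
    At w6: [][]p is false.
  So <>[][]p is false at w5.
Satisfying worlds: none.

0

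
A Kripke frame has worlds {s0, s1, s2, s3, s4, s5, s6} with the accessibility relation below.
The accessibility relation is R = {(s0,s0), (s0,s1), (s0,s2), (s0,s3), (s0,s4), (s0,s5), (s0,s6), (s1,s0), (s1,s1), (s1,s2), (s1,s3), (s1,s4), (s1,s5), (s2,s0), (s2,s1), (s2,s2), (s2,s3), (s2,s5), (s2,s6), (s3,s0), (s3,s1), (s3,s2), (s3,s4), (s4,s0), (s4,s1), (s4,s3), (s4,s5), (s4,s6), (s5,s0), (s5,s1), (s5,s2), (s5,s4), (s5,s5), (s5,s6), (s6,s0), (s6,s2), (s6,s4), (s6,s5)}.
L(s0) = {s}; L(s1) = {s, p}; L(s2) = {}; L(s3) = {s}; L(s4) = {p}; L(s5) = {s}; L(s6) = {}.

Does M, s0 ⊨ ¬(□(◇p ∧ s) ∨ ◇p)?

At s0: □(◇p ∧ s) ∨ ◇p is true, so ¬(□(◇p ∧ s) ∨ ◇p) is false.
  At s0: □(◇p ∧ s) is false, ◇p is true, so □(◇p ∧ s) ∨ ◇p is true.
    At s0: □(◇p ∧ s) requires ◇p ∧ s at every successor {s0, s1, s2, s3, s4, s5, s6}.
      ◇p ∧ s fails at s2, so □(◇p ∧ s) is false at s0.
    At s0: ◇p requires p at some successor in {s0, s1, s2, s3, s4, s5, s6}.
      p holds at s1, so ◇p is true at s0.

No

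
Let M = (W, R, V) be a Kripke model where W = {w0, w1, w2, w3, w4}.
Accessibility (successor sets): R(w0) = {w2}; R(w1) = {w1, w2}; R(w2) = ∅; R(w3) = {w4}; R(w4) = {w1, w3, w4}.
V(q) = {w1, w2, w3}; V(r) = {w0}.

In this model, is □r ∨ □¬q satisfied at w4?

No

At w4: □r is false, □¬q is false, so □r ∨ □¬q is false.
  At w4: □r requires r at every successor {w1, w3, w4}.
    r fails at w1, so □r is false at w4.
  At w4: □¬q requires ¬q at every successor {w1, w3, w4}.
    ¬q fails at w1, so □¬q is false at w4.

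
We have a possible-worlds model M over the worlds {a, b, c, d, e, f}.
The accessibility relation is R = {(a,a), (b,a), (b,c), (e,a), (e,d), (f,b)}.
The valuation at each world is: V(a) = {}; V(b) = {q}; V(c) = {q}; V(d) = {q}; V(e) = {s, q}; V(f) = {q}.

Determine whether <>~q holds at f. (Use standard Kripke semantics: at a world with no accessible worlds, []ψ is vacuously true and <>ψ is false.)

No

Recall that <>ψ holds at a world iff ψ holds at some accessible world.
At f: <>~q requires ~q at some successor in {b}.
  At b: ~q is false.
So <>~q is false at f.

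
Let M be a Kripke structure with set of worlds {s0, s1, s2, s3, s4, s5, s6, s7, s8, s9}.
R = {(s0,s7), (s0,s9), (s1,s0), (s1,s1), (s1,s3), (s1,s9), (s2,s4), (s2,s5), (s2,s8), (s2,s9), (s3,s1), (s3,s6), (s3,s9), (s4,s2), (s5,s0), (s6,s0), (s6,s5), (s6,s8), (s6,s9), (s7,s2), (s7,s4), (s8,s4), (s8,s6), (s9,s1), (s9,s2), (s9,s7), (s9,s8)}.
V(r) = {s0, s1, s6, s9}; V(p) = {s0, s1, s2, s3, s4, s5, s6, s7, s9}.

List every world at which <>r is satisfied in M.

s0, s1, s2, s3, s5, s6, s8, s9

Let φ = <>r. Evaluate φ at each world:
  s0 (successors {s7, s9}): φ is true.
  s1 (successors {s0, s1, s3, s9}): φ is true.
  s2 (successors {s4, s5, s8, s9}): φ is true.
  s3 (successors {s1, s6, s9}): φ is true.
  s4 (successors {s2}): φ is false.
  s5 (successors {s0}): φ is true.
  s6 (successors {s0, s5, s8, s9}): φ is true.
  s7 (successors {s2, s4}): φ is false.
  s8 (successors {s4, s6}): φ is true.
  s9 (successors {s1, s2, s7, s8}): φ is true.
For instance, at s2:
  At s2: <>r requires r at some successor in {s4, s5, s8, s9}.
    r holds at s9, so <>r is true at s2.
Satisfying worlds: {s0, s1, s2, s3, s5, s6, s8, s9}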